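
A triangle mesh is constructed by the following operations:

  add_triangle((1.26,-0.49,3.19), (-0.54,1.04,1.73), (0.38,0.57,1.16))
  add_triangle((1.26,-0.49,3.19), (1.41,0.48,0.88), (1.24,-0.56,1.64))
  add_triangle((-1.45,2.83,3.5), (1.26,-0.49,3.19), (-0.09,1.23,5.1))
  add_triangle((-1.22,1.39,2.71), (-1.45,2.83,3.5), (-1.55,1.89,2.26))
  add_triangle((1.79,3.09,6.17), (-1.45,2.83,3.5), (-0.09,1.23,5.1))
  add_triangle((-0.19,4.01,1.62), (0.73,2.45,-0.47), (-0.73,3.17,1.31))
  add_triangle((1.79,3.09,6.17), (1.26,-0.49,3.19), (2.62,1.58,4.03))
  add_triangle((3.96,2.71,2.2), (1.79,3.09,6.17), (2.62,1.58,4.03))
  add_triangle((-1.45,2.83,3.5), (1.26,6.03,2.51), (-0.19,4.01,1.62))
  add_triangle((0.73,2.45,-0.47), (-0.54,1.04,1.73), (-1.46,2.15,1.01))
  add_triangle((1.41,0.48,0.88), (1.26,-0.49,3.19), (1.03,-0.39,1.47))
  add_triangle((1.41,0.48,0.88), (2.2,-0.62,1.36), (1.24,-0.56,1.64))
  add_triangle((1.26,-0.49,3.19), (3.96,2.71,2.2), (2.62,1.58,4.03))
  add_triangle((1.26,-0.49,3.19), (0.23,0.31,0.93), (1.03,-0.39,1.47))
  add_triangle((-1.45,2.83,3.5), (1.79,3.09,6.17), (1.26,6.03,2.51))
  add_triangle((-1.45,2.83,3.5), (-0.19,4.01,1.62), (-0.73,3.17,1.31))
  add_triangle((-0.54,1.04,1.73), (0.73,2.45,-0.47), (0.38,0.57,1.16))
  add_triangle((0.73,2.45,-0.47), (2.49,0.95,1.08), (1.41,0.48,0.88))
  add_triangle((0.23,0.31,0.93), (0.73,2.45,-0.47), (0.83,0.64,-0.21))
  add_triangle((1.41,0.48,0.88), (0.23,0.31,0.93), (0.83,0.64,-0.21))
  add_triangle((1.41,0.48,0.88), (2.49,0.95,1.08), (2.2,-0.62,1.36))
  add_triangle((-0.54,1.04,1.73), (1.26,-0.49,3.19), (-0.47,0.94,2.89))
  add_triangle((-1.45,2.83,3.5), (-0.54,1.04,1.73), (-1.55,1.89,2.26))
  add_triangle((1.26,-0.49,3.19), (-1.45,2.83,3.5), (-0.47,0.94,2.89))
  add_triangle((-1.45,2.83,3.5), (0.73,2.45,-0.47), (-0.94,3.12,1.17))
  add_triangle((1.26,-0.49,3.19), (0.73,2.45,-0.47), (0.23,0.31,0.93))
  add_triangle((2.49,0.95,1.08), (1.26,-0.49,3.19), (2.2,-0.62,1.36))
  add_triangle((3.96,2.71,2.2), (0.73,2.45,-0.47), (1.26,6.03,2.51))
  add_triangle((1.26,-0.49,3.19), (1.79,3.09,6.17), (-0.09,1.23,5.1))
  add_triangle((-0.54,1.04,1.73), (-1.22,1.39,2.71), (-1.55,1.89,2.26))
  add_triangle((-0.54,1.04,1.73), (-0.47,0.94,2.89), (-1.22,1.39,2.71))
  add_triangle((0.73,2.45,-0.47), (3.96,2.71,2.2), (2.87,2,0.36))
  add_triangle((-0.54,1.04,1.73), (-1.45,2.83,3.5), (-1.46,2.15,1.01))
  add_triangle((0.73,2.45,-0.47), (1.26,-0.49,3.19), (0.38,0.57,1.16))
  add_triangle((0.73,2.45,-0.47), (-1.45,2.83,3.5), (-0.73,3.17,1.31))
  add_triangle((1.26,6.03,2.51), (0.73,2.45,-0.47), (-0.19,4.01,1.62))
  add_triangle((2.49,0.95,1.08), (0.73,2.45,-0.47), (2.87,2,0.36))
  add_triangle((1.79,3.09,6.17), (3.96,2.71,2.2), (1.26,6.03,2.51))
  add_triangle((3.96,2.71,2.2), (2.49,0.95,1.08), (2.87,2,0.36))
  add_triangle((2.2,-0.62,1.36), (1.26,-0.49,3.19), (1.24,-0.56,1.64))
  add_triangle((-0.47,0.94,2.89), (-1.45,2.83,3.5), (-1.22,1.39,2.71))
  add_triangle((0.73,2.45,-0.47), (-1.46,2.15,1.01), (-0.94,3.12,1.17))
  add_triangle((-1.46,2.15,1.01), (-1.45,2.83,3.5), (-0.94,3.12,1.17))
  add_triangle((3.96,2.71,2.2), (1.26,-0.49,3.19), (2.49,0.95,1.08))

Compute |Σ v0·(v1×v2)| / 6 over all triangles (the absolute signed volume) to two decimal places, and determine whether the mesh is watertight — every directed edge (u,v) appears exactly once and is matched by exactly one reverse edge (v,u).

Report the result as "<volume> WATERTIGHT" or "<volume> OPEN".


Per-triangle v0·(v1×v2)/6:
  t1: -0.4323
  t2: -0.3677
  t3: -0.7359
  t4: +0.2904
  t5: +5.0956
  t6: +0.5491
  t7: +2.9638
  t8: +3.8964
  t9: +2.4996
  t10: -1.1614
  t11: +0.2397
  t12: -0.2816
  t13: +1.9477
  t14: -0.0962
  t15: +12.6897
  t16: +0.8874
  t17: -0.6061
  t18: -0.2230
  t19: -0.2632
  t20: -0.1057
  t21: -0.1528
  t22: -0.2186
  t23: -0.1220
  t24: +0.8013
  t25: +1.4304
  t26: +0.3941
  t27: +1.4375
  t28: +5.3162
  t29: +3.8250
  t30: -0.1156
  t31: -0.1158
  t32: +1.5683
  t33: +0.0806
  t34: -0.4631
  t35: -0.9683
  t36: +1.5498
  t37: -0.5019
  t38: +15.4243
  t39: +0.6215
  t40: +0.1429
  t41: +0.4192
  t42: +0.4310
  t43: +0.9668
  t44: +1.5099
Σ = +60.0471 → |volume| = 60.05

Directed edges: 132 total; 6 unmatched, e.g. (1.03,-0.39,1.47)→(1.41,0.48,0.88) → open.

60.05 OPEN


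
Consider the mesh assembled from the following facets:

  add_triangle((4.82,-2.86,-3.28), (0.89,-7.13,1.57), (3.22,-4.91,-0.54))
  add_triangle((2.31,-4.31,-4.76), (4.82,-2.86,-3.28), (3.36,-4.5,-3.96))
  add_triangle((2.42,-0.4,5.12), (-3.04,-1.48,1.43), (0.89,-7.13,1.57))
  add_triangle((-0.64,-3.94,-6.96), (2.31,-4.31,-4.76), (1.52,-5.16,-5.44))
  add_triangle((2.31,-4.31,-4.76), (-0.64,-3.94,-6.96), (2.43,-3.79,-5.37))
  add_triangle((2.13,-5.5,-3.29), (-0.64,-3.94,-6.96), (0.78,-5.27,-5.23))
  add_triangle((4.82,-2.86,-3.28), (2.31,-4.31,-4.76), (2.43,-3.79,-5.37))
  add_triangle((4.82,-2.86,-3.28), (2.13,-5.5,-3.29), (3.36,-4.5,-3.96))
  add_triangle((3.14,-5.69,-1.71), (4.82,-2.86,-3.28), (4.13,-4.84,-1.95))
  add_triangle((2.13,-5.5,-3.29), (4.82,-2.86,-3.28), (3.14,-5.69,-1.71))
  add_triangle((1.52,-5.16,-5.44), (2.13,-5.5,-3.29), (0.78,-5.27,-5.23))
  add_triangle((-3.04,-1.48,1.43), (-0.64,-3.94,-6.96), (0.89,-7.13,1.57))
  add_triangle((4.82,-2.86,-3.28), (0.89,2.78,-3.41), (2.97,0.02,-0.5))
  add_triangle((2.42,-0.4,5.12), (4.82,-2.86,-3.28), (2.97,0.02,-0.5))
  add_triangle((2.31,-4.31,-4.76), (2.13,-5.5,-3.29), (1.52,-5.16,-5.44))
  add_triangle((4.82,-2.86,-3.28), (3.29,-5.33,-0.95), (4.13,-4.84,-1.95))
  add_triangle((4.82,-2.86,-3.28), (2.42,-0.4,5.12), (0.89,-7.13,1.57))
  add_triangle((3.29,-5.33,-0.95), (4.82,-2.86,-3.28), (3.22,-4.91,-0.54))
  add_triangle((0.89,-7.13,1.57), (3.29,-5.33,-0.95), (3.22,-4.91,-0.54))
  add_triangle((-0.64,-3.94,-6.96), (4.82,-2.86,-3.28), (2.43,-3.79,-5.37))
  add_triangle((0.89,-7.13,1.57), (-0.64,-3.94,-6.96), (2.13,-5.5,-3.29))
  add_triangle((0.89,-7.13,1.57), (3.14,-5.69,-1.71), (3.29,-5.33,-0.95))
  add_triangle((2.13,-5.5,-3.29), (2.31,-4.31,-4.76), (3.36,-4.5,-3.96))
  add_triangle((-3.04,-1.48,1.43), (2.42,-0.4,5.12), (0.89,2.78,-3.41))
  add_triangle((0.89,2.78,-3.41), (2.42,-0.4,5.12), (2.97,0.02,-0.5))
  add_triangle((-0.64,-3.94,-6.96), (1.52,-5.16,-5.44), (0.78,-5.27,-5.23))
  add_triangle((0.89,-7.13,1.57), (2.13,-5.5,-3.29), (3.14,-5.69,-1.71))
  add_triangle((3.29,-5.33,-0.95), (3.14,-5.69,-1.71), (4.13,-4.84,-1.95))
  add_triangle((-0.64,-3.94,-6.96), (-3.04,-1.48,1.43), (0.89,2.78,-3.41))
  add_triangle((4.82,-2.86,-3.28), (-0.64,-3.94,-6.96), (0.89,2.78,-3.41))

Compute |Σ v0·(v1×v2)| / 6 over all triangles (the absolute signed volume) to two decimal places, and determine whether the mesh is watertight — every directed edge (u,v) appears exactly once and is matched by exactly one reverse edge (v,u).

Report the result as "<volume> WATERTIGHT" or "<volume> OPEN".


225.58 WATERTIGHT

Per-triangle v0·(v1×v2)/6:
  t1: -3.5150
  t2: +2.4672
  t3: +22.3923
  t4: +2.8455
  t5: +3.0880
  t6: -1.1958
  t7: +2.7617
  t8: +1.9893
  t9: +1.8261
  t10: +7.1105
  t11: +1.8092
  t12: +31.4808
  t13: +8.0575
  t14: +8.4226
  t15: +2.3392
  t16: +0.1390
  t17: +37.6985
  t18: +1.3751
  t19: +1.5229
  t20: +1.0538
  t21: +19.4806
  t22: +3.1096
  t23: +2.4896
  t24: +5.0493
  t25: +6.9181
  t26: +2.3688
  t27: +7.9139
  t28: +1.0657
  t29: +14.1327
  t30: +29.3853
Σ = +225.5819 → |volume| = 225.58

Directed edges: 90 total, each appears once with its reverse present → watertight.


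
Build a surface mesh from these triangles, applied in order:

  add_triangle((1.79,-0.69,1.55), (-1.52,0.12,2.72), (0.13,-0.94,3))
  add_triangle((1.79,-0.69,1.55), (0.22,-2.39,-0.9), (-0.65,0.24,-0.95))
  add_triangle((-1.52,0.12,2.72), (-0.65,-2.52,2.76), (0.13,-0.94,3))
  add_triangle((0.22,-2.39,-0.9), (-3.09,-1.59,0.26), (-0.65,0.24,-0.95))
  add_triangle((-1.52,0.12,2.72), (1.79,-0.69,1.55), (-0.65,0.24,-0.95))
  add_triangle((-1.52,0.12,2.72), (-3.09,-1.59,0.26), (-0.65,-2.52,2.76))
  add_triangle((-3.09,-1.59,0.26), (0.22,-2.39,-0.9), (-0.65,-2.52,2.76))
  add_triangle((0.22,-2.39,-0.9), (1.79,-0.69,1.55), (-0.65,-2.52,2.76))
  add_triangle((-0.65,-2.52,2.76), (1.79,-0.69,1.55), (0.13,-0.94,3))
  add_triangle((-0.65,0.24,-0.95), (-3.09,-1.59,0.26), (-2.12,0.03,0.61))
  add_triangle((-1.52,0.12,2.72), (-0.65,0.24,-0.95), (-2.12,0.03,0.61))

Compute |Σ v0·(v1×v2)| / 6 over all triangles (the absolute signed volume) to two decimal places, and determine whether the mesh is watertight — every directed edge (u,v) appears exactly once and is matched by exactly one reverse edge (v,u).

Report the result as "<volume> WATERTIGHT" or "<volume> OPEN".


Per-triangle v0·(v1×v2)/6:
  t1: +0.6702
  t2: +0.2628
  t3: +1.7296
  t4: +1.5560
  t5: -0.0665
  t6: +4.1744
  t7: +4.4797
  t8: +3.1865
  t9: +1.5044
  t10: +0.7077
  t11: +0.2257
Σ = +18.4306 → |volume| = 18.43

Directed edges: 33 total; 3 unmatched, e.g. (-1.52,0.12,2.72)→(-3.09,-1.59,0.26) → open.

18.43 OPEN


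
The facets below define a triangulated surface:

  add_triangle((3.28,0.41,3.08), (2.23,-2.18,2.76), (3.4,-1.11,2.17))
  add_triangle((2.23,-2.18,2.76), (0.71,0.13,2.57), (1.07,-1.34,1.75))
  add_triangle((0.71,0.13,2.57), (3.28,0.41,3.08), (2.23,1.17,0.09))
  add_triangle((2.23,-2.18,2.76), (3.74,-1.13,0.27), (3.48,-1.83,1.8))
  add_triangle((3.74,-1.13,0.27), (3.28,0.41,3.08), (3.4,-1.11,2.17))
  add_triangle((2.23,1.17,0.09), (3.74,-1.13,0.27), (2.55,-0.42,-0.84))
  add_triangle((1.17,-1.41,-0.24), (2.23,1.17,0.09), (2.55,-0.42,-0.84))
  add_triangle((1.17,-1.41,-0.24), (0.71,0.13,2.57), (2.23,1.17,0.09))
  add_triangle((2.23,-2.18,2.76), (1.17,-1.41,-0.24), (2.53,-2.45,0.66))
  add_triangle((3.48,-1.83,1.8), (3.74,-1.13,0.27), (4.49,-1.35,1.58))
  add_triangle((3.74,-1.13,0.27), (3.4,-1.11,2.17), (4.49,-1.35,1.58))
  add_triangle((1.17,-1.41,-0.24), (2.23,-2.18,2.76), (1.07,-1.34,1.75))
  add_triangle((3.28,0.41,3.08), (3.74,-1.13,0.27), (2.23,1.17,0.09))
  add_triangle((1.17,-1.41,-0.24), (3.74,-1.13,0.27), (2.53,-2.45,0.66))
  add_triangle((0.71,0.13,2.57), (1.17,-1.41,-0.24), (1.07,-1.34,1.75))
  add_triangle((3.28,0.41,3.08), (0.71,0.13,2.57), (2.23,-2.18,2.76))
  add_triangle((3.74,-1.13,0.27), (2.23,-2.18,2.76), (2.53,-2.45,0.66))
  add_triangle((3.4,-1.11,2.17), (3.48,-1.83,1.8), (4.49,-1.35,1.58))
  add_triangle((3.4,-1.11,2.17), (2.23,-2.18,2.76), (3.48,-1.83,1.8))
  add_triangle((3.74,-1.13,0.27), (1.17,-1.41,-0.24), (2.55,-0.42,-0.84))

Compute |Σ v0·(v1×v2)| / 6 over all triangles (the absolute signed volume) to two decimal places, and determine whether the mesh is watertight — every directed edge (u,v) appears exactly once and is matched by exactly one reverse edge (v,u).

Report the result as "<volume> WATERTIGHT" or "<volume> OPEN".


Per-triangle v0·(v1×v2)/6:
  t1: +1.9334
  t2: +0.3152
  t3: +0.9725
  t4: +0.1928
  t5: +1.8273
  t6: +1.1615
  t7: -0.5216
  t8: -1.9375
  t9: +0.2591
  t10: +0.6158
  t11: -0.0727
  t12: +0.2266
  t13: +3.3296
  t14: +0.6553
  t15: -0.4053
  t16: +2.5733
  t17: +2.2826
  t18: +0.5332
  t19: +0.8720
  t20: +0.7453
Σ = +15.5585 → |volume| = 15.56

Directed edges: 60 total, each appears once with its reverse present → watertight.

15.56 WATERTIGHT


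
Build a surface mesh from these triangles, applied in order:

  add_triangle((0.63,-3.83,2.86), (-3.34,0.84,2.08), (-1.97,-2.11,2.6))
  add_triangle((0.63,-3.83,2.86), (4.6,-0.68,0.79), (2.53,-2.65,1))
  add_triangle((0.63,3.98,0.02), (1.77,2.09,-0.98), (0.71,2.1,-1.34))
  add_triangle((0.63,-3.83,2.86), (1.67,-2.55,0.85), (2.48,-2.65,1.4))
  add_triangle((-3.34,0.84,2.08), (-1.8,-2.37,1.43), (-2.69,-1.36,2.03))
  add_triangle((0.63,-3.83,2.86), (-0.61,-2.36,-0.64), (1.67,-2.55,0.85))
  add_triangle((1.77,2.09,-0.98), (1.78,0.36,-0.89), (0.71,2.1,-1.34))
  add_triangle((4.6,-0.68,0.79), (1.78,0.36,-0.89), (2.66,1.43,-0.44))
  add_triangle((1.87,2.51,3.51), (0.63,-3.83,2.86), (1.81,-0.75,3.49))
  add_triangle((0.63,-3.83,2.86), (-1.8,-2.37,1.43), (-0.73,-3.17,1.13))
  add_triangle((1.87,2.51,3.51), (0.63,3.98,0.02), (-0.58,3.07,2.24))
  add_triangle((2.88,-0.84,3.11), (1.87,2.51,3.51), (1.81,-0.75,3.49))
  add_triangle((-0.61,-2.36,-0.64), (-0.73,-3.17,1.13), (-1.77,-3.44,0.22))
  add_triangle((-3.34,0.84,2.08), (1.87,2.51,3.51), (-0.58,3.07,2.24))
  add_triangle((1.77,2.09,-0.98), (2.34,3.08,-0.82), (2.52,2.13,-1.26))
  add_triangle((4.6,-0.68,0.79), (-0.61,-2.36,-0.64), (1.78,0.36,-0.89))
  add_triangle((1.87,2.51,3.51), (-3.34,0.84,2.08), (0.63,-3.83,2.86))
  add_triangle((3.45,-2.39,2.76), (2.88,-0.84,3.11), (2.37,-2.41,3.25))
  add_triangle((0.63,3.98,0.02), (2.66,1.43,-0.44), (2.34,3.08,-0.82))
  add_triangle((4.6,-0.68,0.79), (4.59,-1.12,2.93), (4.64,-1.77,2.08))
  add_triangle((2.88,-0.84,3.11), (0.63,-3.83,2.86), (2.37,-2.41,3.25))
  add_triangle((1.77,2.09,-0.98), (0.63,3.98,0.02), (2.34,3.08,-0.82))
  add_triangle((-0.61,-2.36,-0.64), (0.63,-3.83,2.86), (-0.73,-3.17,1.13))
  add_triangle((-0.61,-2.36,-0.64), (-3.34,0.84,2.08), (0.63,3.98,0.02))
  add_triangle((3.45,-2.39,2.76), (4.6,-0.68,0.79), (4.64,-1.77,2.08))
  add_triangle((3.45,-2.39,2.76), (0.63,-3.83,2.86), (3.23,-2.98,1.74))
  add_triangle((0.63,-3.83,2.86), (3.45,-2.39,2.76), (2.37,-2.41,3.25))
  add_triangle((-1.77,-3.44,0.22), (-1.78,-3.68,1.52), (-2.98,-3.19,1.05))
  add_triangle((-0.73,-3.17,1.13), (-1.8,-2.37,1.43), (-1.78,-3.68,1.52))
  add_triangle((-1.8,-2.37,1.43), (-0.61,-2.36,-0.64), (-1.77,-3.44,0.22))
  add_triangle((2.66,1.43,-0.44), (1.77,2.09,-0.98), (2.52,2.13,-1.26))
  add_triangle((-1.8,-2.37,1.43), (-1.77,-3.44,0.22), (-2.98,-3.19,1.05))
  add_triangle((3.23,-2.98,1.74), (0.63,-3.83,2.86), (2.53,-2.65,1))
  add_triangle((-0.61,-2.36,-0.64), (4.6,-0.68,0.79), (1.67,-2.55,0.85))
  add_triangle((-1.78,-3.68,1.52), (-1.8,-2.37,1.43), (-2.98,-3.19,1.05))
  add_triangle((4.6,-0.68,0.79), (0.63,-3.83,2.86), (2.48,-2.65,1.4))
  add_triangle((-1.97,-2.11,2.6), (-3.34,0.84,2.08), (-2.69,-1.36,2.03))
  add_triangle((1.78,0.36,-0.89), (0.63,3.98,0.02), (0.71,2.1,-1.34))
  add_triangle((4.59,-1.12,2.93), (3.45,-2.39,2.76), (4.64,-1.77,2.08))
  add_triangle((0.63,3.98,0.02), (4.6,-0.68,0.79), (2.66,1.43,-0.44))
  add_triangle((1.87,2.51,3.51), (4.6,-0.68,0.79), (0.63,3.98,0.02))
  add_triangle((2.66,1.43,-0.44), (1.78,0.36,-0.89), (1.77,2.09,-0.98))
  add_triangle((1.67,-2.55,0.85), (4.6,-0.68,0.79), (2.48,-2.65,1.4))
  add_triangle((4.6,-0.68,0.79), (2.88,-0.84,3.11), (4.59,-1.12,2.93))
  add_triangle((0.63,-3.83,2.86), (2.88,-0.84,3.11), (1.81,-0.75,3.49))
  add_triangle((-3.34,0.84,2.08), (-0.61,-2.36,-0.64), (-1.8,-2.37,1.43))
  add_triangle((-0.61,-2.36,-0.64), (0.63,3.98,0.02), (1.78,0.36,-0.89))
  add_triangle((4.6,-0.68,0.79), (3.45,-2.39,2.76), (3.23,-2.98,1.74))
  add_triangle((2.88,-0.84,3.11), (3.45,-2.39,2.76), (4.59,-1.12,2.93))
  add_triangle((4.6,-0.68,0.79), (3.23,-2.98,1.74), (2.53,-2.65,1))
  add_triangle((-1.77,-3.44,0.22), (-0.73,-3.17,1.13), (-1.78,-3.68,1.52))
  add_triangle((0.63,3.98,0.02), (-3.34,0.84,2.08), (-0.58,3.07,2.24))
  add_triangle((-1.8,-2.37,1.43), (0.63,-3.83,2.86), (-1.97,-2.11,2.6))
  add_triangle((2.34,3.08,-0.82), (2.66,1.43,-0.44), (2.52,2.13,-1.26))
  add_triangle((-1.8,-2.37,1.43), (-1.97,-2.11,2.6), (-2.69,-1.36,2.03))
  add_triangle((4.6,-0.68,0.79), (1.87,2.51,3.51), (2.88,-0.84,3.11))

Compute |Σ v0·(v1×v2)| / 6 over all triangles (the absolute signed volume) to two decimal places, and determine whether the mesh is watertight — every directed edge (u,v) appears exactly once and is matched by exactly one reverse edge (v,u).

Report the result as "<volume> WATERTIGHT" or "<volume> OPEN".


Per-triangle v0·(v1×v2)/6:
  t1: +1.9105
  t2: -3.1816
  t3: +1.0412
  t4: +0.9134
  t5: +0.2071
  t6: +2.5894
  t7: +0.4510
  t8: +1.2429
  t9: +1.5273
  t10: +1.4579
  t11: +4.6461
  t12: +2.4108
  t13: +0.7299
  t14: +4.4921
  t15: +0.1313
  t16: +2.5018
  t17: +14.9497
  t18: +1.2553
  t19: +0.7992
  t20: +1.3458
  t21: +0.5893
  t22: +0.4195
  t23: +1.1307
  t24: +1.7726
  t25: +0.0479
  t26: +2.6526
  t27: +1.6014
  t28: +1.0410
  t29: +0.1503
  t30: -0.1797
  t31: -0.1894
  t32: -0.6996
  t33: +1.0632
  t34: +2.0030
  t35: +0.5049
  t36: +2.0266
  t37: +1.0421
  t38: -1.3202
  t39: +1.3166
  t40: +2.6773
  t41: +10.1463
  t42: +0.4825
  t43: +0.7340
  t44: +0.2050
  t45: +2.4550
  t46: +2.0349
  t47: +0.8578
  t48: +2.4502
  t49: +1.4474
  t50: +0.9833
  t51: +0.6033
  t52: +3.6571
  t53: +1.9345
  t54: +0.5323
  t55: +0.6930
  t56: +6.6000
Σ = +94.8882 → |volume| = 94.89

Directed edges: 168 total, each appears once with its reverse present → watertight.

94.89 WATERTIGHT


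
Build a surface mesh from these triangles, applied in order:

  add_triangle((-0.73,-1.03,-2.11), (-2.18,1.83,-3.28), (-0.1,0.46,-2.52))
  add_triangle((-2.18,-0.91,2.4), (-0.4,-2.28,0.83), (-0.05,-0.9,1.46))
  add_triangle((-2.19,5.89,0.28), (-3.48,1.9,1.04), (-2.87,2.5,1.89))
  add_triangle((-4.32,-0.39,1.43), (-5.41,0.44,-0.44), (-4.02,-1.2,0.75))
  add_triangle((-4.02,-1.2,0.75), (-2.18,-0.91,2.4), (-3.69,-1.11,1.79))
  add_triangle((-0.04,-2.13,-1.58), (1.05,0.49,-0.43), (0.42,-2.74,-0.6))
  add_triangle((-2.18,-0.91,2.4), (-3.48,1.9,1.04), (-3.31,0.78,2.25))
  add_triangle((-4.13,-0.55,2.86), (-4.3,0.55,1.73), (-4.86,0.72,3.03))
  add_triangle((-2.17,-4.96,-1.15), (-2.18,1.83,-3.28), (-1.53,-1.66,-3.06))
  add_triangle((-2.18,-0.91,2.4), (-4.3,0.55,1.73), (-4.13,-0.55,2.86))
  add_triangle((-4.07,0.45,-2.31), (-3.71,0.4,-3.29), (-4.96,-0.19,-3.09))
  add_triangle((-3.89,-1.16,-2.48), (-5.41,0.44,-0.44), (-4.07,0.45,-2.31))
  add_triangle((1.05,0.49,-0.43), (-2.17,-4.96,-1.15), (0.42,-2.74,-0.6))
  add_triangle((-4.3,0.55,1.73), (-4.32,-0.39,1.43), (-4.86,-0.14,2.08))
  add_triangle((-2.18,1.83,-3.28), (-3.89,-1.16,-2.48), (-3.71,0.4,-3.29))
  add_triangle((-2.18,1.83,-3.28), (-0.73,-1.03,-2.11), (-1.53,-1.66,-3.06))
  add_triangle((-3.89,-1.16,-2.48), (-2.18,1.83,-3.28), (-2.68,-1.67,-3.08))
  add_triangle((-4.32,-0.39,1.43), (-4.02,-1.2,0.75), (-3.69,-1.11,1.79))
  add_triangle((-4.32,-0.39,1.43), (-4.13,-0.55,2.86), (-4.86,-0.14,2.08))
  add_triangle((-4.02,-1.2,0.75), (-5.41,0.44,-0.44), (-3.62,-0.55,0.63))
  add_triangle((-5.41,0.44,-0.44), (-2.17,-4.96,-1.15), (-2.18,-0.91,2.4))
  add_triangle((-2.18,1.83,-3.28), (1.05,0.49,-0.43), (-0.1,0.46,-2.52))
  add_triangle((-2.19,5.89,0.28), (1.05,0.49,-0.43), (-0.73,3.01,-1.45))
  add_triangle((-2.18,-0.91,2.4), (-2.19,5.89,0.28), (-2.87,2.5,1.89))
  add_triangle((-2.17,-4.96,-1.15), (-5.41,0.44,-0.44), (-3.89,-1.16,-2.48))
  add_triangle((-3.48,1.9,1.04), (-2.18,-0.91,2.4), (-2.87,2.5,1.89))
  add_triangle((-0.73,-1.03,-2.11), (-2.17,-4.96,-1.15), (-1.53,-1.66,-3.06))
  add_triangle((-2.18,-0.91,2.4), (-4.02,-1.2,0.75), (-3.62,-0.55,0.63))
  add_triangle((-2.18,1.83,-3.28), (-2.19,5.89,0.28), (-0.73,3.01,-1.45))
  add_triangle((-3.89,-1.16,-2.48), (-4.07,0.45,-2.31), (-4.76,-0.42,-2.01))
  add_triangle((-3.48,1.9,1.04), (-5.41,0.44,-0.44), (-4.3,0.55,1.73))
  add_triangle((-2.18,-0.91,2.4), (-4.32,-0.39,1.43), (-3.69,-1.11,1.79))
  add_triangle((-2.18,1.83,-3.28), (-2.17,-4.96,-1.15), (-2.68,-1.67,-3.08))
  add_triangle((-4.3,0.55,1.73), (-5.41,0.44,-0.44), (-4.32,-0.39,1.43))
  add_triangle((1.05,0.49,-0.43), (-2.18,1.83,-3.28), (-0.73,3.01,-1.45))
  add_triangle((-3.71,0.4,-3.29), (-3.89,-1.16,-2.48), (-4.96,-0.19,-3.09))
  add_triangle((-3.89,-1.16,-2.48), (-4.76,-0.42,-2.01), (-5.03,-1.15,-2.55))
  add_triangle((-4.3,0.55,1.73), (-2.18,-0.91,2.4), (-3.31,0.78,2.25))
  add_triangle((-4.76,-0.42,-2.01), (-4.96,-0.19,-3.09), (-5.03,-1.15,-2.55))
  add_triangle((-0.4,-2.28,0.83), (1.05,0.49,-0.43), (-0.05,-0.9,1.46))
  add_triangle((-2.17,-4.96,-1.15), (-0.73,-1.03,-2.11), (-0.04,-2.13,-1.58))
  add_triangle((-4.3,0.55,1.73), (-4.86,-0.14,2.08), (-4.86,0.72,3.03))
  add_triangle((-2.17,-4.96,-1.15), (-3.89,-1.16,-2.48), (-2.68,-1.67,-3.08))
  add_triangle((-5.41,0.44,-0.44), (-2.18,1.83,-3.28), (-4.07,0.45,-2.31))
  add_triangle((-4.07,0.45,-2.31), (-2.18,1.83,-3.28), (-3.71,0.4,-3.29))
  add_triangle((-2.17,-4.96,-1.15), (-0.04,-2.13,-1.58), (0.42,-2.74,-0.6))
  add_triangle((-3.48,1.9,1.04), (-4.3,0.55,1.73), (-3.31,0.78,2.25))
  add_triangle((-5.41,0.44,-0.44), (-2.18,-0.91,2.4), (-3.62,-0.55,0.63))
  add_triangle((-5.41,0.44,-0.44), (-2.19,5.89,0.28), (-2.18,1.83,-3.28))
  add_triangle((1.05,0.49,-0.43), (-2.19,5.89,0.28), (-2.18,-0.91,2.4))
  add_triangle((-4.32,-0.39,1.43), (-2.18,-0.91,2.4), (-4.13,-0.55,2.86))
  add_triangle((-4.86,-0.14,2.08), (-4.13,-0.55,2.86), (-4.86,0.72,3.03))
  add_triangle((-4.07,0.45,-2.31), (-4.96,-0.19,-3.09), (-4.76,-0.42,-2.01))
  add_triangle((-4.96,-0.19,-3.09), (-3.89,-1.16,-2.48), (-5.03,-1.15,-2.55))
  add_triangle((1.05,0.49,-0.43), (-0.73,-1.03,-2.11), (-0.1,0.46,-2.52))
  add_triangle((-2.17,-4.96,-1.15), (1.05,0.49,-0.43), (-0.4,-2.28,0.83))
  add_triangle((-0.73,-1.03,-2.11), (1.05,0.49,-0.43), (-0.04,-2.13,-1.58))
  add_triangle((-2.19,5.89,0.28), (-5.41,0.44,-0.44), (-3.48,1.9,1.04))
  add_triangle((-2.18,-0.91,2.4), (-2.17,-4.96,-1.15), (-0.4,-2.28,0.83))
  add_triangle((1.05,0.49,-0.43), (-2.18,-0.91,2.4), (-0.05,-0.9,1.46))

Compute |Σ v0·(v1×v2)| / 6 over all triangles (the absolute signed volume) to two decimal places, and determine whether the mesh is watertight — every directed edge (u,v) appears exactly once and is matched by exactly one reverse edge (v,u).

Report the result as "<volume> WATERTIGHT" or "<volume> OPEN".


102.02 WATERTIGHT

Per-triangle v0·(v1×v2)/6:
  t1: +1.5526
  t2: +0.9542
  t3: +3.0133
  t4: +1.7327
  t5: +0.1800
  t6: +0.6621
  t7: -0.4941
  t8: -0.9150
  t9: +4.1302
  t10: +0.1558
  t11: +0.5913
  t12: +2.8665
  t13: -0.7518
  t14: +0.2524
  t15: +0.3590
  t16: +0.6298
  t17: +3.2723
  t18: +0.6675
  t19: +0.3812
  t20: -0.4528
  t21: +12.8909
  t22: +0.9061
  t23: +1.7538
  t24: +0.2755
  t25: +8.7247
  t26: +2.2037
  t27: +0.6255
  t28: -0.7007
  t29: +3.6315
  t30: -0.9207
  t31: +2.7932
  t32: +0.6469
  t33: -0.6656
  t34: +1.7119
  t35: +1.5753
  t36: +0.8433
  t37: -0.1931
  t38: +1.1716
  t39: +0.6414
  t40: +0.4251
  t41: +1.6304
  t42: +0.5954
  t43: +3.9665
  t44: +2.6162
  t45: +1.2907
  t46: +1.4795
  t47: +1.0495
  t48: -1.0560
  t49: +16.6622
  t50: +1.8347
  t51: +0.5525
  t52: +1.0927
  t53: +0.5229
  t54: +0.5325
  t55: +0.5225
  t56: +1.2070
  t57: +0.6975
  t58: +6.1460
  t59: +3.2909
  t60: +0.2583
Σ = +102.0195 → |volume| = 102.02

Directed edges: 180 total, each appears once with its reverse present → watertight.


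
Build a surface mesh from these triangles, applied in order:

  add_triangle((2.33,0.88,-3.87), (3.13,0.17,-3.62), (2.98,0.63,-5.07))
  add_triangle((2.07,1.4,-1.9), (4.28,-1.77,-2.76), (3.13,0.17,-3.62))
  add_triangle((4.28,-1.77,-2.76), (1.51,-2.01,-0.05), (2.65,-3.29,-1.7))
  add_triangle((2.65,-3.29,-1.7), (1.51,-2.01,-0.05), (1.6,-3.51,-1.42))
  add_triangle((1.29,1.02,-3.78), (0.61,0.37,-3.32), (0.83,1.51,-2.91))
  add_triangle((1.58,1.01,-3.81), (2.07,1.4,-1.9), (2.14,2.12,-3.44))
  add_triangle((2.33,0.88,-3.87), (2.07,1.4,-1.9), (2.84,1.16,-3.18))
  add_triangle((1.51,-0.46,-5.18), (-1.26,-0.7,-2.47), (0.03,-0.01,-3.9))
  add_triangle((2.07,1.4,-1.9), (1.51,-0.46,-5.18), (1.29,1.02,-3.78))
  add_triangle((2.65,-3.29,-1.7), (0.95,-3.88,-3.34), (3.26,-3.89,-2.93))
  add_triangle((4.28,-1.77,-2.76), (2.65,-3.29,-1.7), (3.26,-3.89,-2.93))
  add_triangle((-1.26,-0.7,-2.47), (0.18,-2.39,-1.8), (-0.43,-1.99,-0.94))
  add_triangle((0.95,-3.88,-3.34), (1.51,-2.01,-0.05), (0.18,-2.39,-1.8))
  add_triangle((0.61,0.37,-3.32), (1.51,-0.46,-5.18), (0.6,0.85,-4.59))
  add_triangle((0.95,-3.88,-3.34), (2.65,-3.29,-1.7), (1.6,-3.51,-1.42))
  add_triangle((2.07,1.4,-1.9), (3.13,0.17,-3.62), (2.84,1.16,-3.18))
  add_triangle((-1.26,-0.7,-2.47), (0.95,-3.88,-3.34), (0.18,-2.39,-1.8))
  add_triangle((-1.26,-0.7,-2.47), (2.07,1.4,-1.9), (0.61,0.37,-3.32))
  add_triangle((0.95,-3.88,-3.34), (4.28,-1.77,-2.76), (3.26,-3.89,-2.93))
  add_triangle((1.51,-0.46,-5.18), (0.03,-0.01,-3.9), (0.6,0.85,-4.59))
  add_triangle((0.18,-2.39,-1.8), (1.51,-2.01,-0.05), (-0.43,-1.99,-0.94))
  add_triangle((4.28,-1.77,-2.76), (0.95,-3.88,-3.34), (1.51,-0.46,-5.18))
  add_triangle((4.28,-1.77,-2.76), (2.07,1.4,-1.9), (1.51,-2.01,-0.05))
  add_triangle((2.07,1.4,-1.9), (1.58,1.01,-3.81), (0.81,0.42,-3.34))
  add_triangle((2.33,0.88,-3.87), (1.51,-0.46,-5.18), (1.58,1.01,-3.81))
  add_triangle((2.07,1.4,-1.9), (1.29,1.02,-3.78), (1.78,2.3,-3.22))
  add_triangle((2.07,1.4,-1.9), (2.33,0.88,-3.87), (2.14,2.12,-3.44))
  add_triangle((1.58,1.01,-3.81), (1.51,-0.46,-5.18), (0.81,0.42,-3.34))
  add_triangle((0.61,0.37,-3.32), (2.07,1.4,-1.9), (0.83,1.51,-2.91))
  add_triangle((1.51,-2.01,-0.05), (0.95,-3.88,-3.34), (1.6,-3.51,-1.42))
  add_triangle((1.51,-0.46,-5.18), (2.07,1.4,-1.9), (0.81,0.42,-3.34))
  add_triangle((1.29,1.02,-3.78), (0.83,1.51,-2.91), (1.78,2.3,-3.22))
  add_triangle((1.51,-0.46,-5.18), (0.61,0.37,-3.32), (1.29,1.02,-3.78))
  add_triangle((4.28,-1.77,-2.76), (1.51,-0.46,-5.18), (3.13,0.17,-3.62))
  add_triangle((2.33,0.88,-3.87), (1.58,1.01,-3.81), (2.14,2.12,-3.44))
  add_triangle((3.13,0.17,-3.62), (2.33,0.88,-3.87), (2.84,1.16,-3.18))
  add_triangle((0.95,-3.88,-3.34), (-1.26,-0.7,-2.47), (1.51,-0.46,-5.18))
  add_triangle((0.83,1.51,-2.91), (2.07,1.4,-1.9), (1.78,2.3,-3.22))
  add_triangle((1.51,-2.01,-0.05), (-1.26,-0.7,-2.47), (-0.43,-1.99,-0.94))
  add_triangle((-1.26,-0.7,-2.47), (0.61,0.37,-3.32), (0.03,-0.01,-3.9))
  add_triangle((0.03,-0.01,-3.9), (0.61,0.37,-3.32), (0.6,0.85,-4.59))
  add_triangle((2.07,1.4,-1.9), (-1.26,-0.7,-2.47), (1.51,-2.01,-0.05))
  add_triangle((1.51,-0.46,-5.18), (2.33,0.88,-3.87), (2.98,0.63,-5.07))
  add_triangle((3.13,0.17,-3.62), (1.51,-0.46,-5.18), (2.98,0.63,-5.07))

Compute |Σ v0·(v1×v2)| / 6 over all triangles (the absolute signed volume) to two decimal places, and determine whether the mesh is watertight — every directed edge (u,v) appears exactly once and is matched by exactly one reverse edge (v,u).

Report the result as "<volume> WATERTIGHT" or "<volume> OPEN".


Per-triangle v0·(v1×v2)/6:
  t1: +0.3511
  t2: +1.9871
  t3: +1.4370
  t4: +0.6417
  t5: +0.2928
  t6: -0.5775
  t7: +0.3168
  t8: +1.0342
  t9: +1.5197
  t10: +1.1901
  t11: +1.3116
  t12: +0.7409
  t13: +0.6097
  t14: +0.0351
  t15: +1.3680
  t16: +0.1890
  t17: +0.7275
  t18: +0.1982
  t19: +2.8862
  t20: +0.9875
  t21: +0.6405
  t22: +10.7830
  t23: +0.9280
  t24: -0.0516
  t25: +0.9032
  t26: +0.9010
  t27: +0.7561
  t28: +0.4809
  t29: -0.9349
  t30: -0.2494
  t31: -1.1596
  t32: +0.4580
  t33: +0.5267
  t34: +4.2060
  t35: +0.6224
  t36: +0.6577
  t37: +6.1157
  t38: -0.2932
  t39: -1.0488
  t40: +0.0512
  t41: -0.1885
  t42: -3.7224
  t43: +0.4660
  t44: +1.2976
Σ = +39.3923 → |volume| = 39.39

Directed edges: 132 total, each appears once with its reverse present → watertight.

39.39 WATERTIGHT


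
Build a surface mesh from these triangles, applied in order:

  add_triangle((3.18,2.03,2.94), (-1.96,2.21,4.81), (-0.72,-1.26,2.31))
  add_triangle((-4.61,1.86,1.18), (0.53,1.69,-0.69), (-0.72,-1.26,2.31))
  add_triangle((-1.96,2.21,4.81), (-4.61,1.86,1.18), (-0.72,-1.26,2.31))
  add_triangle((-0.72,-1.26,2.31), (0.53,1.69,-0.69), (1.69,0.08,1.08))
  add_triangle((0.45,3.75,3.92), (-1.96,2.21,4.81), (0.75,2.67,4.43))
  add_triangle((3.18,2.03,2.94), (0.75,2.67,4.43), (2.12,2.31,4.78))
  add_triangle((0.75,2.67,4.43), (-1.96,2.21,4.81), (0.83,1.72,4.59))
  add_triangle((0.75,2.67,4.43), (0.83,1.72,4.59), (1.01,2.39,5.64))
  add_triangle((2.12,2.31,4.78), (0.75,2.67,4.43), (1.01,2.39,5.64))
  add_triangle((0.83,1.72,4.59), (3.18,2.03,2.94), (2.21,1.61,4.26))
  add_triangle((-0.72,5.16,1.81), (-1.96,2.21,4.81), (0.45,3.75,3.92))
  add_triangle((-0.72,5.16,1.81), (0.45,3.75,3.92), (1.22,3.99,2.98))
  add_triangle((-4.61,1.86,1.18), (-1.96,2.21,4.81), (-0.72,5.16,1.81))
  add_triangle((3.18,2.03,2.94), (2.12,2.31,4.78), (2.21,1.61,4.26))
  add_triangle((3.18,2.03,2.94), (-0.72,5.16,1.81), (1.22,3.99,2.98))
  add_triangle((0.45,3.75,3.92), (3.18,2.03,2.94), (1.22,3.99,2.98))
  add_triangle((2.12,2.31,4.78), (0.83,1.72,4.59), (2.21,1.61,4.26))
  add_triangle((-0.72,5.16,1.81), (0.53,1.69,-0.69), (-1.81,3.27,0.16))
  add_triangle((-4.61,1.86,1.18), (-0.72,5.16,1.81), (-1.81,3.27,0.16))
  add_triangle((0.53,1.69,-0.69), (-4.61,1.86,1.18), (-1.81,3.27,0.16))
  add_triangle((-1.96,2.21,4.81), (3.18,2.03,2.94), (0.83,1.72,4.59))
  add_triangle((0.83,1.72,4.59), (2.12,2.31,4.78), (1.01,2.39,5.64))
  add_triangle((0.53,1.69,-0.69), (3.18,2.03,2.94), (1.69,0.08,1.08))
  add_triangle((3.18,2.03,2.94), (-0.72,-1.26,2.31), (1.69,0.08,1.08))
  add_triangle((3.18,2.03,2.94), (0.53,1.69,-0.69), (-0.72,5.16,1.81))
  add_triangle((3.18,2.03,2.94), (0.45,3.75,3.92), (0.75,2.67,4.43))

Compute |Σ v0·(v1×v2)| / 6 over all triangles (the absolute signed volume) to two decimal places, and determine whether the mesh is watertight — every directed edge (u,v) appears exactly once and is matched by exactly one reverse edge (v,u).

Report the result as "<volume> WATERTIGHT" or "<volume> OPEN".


Per-triangle v0·(v1×v2)/6:
  t1: +8.2677
  t2: -2.4491
  t3: +7.4504
  t4: -0.9438
  t5: +2.9506
  t6: +1.3804
  t7: +2.1704
  t8: +0.0032
  t9: +0.9535
  t10: -0.9947
  t11: +7.0767
  t12: +2.6570
  t13: +14.3464
  t14: +0.8262
  t15: +1.3028
  t16: +2.5645
  t17: +0.5583
  t18: +2.1435
  t19: +4.3071
  t20: +0.6381
  t21: -2.8353
  t22: +0.2695
  t23: +0.9703
  t24: +1.7799
  t25: +5.2880
  t26: +2.7883
Σ = +63.4699 → |volume| = 63.47

Directed edges: 78 total, each appears once with its reverse present → watertight.

63.47 WATERTIGHT


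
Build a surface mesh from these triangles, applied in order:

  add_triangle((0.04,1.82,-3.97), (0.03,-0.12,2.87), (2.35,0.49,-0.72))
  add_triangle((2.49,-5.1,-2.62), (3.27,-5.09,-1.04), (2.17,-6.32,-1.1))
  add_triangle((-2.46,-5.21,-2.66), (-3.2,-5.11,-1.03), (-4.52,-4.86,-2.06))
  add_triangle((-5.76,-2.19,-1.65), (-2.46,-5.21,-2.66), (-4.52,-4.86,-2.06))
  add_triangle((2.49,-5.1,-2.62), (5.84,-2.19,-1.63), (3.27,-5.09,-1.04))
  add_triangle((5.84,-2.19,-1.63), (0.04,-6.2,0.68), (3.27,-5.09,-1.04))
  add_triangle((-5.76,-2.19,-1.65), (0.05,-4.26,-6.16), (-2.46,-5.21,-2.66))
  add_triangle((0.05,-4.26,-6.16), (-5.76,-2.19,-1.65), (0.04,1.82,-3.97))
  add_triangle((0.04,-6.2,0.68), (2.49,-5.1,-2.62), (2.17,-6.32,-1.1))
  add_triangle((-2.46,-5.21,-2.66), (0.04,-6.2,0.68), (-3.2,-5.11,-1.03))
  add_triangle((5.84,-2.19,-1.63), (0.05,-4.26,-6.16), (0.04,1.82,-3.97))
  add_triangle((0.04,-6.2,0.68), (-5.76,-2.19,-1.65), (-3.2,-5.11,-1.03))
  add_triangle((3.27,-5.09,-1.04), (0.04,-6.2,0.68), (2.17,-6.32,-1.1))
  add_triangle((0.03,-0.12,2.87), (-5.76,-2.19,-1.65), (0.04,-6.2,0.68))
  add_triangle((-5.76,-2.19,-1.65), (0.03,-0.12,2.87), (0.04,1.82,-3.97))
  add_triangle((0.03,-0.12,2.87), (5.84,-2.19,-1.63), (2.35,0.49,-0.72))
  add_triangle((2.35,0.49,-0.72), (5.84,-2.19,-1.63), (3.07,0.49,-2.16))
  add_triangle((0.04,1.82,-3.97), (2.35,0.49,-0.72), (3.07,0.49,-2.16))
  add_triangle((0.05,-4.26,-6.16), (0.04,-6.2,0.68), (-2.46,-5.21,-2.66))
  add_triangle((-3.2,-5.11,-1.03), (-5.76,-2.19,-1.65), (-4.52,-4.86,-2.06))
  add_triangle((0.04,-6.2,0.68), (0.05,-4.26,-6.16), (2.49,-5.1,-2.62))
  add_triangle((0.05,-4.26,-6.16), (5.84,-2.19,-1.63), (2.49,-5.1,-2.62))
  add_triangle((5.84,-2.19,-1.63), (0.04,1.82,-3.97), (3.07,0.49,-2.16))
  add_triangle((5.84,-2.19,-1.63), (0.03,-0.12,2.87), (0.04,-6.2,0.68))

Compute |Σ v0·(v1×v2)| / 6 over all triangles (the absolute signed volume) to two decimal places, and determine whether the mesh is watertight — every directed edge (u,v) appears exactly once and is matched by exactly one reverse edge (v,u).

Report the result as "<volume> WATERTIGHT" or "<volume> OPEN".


209.25 WATERTIGHT

Per-triangle v0·(v1×v2)/6:
  t1: +1.8473
  t2: +2.6579
  t3: +2.7630
  t4: +2.7566
  t5: +6.7232
  t6: +3.3657
  t7: +17.3054
  t8: +27.0529
  t9: +2.4424
  t10: +6.6971
  t11: +27.3199
  t12: +3.1750
  t13: +2.4818
  t14: +16.9885
  t15: +4.4554
  t16: +3.8349
  t17: +1.6369
  t18: +1.0980
  t19: +17.1518
  t20: +2.5183
  t21: +16.7526
  t22: +16.9764
  t23: +3.9967
  t24: +17.2548
Σ = +209.2523 → |volume| = 209.25

Directed edges: 72 total, each appears once with its reverse present → watertight.


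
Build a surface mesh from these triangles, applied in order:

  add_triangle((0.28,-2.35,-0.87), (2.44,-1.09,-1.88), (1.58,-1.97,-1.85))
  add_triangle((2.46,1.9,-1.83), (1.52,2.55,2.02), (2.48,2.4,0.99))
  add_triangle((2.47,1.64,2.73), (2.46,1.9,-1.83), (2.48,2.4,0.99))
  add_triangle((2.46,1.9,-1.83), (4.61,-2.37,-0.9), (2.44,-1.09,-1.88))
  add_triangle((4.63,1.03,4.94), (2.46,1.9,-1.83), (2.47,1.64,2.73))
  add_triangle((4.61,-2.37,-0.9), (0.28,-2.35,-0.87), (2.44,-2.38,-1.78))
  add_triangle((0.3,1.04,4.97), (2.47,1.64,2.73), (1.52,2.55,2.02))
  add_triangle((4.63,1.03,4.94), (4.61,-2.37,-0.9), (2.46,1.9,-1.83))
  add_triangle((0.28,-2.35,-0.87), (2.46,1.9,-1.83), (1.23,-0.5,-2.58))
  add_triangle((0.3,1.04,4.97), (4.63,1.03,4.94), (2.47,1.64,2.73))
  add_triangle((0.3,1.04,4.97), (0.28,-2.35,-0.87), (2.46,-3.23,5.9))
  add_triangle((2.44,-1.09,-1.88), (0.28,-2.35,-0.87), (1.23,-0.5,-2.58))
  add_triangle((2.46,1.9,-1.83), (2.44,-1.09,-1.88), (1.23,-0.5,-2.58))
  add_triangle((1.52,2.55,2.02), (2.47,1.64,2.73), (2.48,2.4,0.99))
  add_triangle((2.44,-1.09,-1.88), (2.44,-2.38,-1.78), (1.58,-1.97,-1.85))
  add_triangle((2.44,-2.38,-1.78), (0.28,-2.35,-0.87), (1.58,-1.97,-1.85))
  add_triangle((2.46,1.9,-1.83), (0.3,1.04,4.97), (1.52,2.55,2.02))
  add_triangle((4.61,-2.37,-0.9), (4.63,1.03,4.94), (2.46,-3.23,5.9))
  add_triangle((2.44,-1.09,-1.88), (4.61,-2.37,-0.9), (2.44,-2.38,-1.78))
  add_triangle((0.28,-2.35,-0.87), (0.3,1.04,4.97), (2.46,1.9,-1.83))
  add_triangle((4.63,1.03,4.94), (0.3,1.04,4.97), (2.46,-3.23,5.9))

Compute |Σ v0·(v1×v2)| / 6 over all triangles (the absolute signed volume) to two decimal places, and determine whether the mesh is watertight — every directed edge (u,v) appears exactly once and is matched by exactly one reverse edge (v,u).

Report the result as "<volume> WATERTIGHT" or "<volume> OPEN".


77.51 OPEN

Per-triangle v0·(v1×v2)/6:
  t1: -0.2360
  t2: +0.9734
  t3: +1.2186
  t4: +3.2425
  t5: +3.8475
  t6: +1.5045
  t7: +2.8244
  t8: +17.7463
  t9: -1.3585
  t10: +3.8419
  t11: +2.5484
  t12: +1.4901
  t13: +1.9920
  t14: +1.2161
  t15: +0.3833
  t16: +0.4729
  t17: -1.8857
  t18: +25.5422
  t19: +1.3786
  t20: -5.2448
  t21: +16.0133
Σ = +77.5110 → |volume| = 77.51

Directed edges: 63 total; 3 unmatched, e.g. (4.61,-2.37,-0.9)→(0.28,-2.35,-0.87) → open.


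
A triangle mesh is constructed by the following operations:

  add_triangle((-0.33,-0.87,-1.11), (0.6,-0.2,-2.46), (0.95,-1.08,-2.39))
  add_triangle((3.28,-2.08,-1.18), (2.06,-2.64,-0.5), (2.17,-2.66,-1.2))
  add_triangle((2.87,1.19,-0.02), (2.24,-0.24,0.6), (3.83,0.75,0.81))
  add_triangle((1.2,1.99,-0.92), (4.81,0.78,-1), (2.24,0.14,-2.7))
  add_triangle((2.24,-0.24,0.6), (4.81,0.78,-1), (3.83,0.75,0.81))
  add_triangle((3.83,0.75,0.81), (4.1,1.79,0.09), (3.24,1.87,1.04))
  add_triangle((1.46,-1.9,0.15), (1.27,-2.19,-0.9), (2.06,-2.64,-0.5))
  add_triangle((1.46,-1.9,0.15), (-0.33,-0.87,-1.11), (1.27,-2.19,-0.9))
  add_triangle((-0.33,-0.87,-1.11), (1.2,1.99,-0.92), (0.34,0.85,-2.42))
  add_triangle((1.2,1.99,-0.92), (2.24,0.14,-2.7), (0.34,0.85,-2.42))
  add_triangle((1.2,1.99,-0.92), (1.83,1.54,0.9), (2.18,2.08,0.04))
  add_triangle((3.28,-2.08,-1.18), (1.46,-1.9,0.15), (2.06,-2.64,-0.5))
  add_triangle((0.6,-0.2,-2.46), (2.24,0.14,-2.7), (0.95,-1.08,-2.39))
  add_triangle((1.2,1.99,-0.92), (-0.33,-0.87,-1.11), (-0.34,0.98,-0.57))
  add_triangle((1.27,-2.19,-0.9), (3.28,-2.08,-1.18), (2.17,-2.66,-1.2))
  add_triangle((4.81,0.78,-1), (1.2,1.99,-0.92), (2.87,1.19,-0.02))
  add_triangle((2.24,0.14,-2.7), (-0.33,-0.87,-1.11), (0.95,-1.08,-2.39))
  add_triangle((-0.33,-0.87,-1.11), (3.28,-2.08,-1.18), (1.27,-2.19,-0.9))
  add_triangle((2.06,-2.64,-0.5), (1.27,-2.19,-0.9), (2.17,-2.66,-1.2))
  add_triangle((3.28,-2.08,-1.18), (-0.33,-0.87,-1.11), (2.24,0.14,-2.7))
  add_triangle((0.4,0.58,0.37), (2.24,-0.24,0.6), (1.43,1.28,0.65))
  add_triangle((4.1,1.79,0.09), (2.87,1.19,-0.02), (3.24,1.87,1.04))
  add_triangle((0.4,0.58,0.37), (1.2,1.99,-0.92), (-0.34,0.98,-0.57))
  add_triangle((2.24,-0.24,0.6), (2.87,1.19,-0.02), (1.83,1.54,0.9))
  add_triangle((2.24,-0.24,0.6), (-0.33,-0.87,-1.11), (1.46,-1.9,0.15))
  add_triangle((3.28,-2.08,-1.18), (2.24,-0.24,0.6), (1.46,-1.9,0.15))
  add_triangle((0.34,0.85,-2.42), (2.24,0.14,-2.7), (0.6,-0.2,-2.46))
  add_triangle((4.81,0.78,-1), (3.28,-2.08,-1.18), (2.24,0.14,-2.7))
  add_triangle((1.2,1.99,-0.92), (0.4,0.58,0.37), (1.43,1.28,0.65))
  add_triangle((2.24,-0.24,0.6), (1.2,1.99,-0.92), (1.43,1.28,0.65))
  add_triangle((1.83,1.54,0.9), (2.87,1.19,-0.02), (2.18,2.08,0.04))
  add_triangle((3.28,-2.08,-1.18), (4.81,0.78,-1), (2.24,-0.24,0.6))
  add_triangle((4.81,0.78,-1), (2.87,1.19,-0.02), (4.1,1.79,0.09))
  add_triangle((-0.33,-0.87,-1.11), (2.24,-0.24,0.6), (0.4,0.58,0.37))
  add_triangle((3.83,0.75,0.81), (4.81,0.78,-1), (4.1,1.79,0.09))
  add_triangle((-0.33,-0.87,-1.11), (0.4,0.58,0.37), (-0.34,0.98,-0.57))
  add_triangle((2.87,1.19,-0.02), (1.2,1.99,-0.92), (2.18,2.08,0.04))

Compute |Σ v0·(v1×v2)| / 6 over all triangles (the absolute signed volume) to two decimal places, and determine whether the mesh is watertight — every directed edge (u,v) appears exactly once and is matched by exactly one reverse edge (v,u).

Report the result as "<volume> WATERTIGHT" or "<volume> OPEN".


Per-triangle v0·(v1×v2)/6:
  t1: +0.3355
  t2: +0.4749
  t3: -0.2210
  t4: +3.3359
  t5: +0.8869
  t6: +0.8364
  t7: +0.1033
  t8: +0.1852
  t9: -0.2174
  t10: +1.6000
  t11: +0.1955
  t12: +0.3639
  t13: +0.6284
  t14: +0.4745
  t15: -0.0064
  t16: +1.2195
  t17: -0.2466
  t18: +0.6686
  t19: +0.1546
  t20: +2.1657
  t21: +0.0786
  t22: -0.0159
  t23: +0.1951
  t24: +0.7403
  t25: -0.5835
  t26: +1.1844
  t27: +0.7156
  t28: +4.5892
  t29: +0.1186
  t30: +0.8754
  t31: +0.4929
  t32: +2.4723
  t33: +0.0273
  t34: -0.1487
  t35: +1.3514
  t36: -0.0857
  t37: +0.5523
Σ = +25.4970 → |volume| = 25.50

Directed edges: 111 total; 9 unmatched, e.g. (-0.33,-0.87,-1.11)→(0.6,-0.2,-2.46) → open.

25.50 OPEN


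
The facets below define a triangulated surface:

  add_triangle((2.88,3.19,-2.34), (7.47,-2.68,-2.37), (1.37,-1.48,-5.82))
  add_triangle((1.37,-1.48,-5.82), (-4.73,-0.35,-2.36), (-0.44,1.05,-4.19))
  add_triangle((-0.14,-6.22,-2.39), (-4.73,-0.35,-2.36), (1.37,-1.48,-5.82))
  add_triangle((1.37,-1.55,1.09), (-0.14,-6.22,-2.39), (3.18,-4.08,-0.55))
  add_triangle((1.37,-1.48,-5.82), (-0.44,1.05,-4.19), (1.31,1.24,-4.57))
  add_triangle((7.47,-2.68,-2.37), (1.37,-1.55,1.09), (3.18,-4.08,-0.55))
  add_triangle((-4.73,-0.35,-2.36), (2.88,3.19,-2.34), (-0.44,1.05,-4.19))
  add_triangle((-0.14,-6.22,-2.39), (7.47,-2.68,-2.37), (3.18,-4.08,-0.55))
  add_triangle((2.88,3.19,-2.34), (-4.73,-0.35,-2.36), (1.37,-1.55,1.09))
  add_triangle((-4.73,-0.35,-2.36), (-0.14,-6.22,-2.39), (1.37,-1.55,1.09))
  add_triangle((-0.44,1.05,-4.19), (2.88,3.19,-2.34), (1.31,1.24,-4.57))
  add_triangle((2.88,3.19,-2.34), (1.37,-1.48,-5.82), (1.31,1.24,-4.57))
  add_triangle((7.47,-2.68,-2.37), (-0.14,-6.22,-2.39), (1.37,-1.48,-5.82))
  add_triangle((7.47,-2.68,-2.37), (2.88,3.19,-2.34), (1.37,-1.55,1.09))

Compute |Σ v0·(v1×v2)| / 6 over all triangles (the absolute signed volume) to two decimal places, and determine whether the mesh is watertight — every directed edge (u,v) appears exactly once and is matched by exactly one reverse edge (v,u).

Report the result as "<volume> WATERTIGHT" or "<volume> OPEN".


Per-triangle v0·(v1×v2)/6:
  t1: +30.0711
  t2: +10.5000
  t3: +28.9442
  t4: +4.2349
  t5: +3.8041
  t6: +4.9743
  t7: +6.0945
  t8: +12.4905
  t9: -3.9631
  t10: +5.0101
  t11: +3.0475
  t12: +4.5671
  t13: +39.0444
  t14: +6.1370
Σ = +154.9566 → |volume| = 154.96

Directed edges: 42 total, each appears once with its reverse present → watertight.

154.96 WATERTIGHT


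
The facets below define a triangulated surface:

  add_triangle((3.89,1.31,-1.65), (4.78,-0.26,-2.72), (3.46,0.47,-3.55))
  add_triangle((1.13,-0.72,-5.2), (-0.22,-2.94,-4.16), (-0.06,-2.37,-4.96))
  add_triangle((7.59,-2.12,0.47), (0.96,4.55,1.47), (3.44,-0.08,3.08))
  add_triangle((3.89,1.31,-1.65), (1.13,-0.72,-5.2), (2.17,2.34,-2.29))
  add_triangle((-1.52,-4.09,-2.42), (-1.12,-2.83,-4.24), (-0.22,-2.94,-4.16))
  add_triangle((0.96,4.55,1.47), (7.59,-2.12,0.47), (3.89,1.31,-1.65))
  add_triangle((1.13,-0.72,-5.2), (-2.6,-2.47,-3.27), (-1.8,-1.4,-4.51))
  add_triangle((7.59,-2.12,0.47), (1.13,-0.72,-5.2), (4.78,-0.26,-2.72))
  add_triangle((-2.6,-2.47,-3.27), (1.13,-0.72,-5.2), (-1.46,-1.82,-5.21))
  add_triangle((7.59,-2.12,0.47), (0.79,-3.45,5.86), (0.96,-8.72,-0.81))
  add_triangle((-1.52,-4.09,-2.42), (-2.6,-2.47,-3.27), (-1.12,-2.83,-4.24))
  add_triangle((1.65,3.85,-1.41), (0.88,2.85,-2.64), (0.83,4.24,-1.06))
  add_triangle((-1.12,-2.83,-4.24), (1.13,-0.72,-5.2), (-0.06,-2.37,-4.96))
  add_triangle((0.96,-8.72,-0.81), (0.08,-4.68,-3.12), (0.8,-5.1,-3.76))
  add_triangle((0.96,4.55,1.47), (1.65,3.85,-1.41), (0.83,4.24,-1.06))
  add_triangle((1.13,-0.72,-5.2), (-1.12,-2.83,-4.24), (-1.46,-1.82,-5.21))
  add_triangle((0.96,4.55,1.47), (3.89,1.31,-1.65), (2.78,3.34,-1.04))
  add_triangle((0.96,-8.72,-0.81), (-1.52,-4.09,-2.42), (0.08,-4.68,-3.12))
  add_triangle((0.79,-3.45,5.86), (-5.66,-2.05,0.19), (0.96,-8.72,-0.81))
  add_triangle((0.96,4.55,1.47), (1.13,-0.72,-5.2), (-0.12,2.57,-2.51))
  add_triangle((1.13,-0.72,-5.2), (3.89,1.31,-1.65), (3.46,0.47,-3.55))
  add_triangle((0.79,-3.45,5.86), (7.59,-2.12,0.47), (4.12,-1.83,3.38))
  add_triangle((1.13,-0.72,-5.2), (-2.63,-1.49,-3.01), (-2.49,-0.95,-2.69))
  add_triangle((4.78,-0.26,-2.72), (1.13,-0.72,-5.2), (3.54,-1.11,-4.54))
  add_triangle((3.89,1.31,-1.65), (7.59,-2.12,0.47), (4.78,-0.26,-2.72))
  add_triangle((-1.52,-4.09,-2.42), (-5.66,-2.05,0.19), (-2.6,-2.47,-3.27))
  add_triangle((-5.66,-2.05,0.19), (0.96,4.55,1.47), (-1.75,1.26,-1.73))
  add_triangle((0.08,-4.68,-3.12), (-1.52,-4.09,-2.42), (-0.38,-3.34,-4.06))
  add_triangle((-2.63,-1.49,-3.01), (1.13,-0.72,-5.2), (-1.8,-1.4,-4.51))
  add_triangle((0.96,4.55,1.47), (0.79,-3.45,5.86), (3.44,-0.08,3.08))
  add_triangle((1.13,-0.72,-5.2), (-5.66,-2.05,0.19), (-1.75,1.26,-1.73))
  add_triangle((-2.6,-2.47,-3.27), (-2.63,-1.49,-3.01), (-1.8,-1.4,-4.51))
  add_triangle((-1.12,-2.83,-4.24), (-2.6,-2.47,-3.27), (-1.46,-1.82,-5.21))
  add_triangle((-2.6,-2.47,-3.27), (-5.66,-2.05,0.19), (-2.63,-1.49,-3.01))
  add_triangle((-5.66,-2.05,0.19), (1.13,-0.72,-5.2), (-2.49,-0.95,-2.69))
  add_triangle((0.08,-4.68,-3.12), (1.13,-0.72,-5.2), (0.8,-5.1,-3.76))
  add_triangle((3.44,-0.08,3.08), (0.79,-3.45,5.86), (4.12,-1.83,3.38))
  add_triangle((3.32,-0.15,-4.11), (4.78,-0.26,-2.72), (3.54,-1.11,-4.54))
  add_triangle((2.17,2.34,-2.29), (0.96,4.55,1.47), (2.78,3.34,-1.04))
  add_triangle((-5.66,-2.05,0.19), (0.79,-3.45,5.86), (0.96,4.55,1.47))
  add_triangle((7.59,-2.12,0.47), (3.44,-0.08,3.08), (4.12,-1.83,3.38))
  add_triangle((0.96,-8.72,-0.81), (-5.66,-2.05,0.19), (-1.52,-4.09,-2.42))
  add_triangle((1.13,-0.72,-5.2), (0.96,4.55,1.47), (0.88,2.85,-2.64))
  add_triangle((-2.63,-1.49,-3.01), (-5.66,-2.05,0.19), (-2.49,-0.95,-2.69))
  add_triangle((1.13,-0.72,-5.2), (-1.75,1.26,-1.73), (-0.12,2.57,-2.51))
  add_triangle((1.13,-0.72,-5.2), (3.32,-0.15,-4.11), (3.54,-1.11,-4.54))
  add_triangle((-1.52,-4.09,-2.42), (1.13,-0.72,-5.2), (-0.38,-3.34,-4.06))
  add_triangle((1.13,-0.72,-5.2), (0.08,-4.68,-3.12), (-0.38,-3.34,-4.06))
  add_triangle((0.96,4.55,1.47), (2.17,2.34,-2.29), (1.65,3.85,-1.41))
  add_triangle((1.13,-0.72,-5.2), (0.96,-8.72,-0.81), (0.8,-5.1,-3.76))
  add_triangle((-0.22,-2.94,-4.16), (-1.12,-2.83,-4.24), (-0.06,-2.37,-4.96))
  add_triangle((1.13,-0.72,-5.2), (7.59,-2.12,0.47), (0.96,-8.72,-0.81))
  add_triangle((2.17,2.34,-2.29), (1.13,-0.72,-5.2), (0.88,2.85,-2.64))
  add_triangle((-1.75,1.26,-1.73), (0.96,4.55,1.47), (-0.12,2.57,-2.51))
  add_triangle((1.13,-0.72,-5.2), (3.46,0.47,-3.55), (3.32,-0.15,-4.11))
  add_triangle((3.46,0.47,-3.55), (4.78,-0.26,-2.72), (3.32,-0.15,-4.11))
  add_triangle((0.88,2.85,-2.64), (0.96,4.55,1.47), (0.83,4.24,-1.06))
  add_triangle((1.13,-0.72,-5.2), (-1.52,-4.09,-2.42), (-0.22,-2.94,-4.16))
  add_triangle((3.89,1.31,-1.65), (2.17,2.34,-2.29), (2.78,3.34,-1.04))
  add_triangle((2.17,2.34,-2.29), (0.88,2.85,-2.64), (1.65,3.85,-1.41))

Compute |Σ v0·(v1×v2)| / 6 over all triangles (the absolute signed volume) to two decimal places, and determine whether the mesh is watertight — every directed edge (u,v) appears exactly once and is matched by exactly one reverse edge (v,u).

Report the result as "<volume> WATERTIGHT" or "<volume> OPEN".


408.97 WATERTIGHT

Per-triangle v0·(v1×v2)/6:
  t1: +2.2122
  t2: +0.6915
  t3: +15.9024
  t4: +5.9024
  t5: +1.6387
  t6: +15.8011
  t7: +2.6351
  t8: +8.7101
  t9: -1.3797
  t10: +65.6815
  t11: +2.8575
  t12: +1.1191
  t13: +0.7662
  t14: +3.0096
  t15: +1.6736
  t16: +3.0952
  t17: +2.5442
  t18: +6.3988
  t19: +53.0937
  t20: +5.7418
  t21: +0.6419
  t22: +7.7725
  t23: +1.2159
  t24: -2.0057
  t25: +6.5717
  t26: +7.6471
  t27: +9.7746
  t28: +2.3781
  t29: -0.3785
  t30: +14.7086
  t31: +11.1276
  t32: +1.0216
  t33: +2.0506
  t34: +2.7647
  t35: -2.7202
  t36: +2.3105
  t37: +5.7308
  t38: +1.6847
  t39: +2.1000
  t40: +28.6296
  t41: +5.9453
  t42: +18.5399
  t43: -2.4117
  t44: +1.2654
  t45: +4.5107
  t46: +1.9399
  t47: +0.8176
  t48: +3.2075
  t49: +1.4386
  t50: +3.2389
  t51: +0.7285
  t52: +55.8997
  t53: +3.9552
  t54: +4.0330
  t55: +1.0459
  t56: +1.1260
  t57: -0.6879
  t58: -0.5338
  t59: +2.2796
  t60: +1.5094
Σ = +408.9687 → |volume| = 408.97

Directed edges: 180 total, each appears once with its reverse present → watertight.
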